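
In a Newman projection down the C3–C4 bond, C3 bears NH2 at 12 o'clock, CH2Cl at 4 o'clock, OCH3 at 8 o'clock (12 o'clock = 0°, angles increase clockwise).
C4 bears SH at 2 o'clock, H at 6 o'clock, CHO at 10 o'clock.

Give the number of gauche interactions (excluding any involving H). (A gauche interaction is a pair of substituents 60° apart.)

4

Non-H gauche pairs: NH2(0°)/SH(60°); NH2(0°)/CHO(300°); CH2Cl(120°)/SH(60°); OCH3(240°)/CHO(300°) — 4 interactions.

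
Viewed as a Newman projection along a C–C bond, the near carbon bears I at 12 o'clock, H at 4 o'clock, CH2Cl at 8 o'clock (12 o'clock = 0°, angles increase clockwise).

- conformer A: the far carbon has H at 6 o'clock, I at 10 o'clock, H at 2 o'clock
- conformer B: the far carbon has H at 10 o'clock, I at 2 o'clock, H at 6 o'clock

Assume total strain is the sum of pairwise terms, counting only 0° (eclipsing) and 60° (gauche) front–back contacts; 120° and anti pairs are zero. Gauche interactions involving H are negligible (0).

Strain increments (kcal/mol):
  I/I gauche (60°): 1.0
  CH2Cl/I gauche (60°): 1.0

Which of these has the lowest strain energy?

B

A (staggered): I–I gauche, CH2Cl–I gauche; 1.0 + 1.0 = 2.0 kcal/mol.
B (staggered): I–I gauche; 1.0 = 1.0 kcal/mol.
B has the lowest total (1.0 kcal/mol).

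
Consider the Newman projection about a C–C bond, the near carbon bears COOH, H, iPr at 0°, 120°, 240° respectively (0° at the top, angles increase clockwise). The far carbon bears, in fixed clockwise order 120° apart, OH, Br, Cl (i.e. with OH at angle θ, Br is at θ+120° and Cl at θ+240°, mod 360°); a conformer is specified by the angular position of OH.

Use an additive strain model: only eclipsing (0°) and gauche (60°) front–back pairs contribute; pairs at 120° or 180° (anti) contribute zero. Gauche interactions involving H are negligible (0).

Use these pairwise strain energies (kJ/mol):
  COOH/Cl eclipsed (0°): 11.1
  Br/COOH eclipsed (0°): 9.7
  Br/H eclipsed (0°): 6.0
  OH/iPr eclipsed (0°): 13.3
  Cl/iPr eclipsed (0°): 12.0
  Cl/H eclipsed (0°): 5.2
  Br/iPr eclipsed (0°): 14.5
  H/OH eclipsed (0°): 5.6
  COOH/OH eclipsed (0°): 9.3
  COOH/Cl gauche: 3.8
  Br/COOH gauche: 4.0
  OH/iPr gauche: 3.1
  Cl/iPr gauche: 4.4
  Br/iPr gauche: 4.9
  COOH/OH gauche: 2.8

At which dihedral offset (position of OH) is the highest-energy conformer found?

120°

OH at 0° (eclipsed): COOH–OH eclipsed, H–Br eclipsed, iPr–Cl eclipsed; 9.3 + 6.0 + 12.0 = 27.3 kJ/mol.
OH at 60° (staggered): COOH–OH gauche, COOH–Cl gauche, iPr–Br gauche, iPr–Cl gauche; 2.8 + 3.8 + 4.9 + 4.4 = 15.9 kJ/mol.
OH at 120° (eclipsed): COOH–Cl eclipsed, H–OH eclipsed, iPr–Br eclipsed; 11.1 + 5.6 + 14.5 = 31.2 kJ/mol.
OH at 180° (staggered): COOH–Br gauche, COOH–Cl gauche, iPr–OH gauche, iPr–Br gauche; 4.0 + 3.8 + 3.1 + 4.9 = 15.8 kJ/mol.
OH at 240° (eclipsed): COOH–Br eclipsed, H–Cl eclipsed, iPr–OH eclipsed; 9.7 + 5.2 + 13.3 = 28.2 kJ/mol.
OH at 300° (staggered): COOH–OH gauche, COOH–Br gauche, iPr–OH gauche, iPr–Cl gauche; 2.8 + 4.0 + 3.1 + 4.4 = 14.3 kJ/mol.
The maximum (31.2 kJ/mol) occurs with OH at 120°.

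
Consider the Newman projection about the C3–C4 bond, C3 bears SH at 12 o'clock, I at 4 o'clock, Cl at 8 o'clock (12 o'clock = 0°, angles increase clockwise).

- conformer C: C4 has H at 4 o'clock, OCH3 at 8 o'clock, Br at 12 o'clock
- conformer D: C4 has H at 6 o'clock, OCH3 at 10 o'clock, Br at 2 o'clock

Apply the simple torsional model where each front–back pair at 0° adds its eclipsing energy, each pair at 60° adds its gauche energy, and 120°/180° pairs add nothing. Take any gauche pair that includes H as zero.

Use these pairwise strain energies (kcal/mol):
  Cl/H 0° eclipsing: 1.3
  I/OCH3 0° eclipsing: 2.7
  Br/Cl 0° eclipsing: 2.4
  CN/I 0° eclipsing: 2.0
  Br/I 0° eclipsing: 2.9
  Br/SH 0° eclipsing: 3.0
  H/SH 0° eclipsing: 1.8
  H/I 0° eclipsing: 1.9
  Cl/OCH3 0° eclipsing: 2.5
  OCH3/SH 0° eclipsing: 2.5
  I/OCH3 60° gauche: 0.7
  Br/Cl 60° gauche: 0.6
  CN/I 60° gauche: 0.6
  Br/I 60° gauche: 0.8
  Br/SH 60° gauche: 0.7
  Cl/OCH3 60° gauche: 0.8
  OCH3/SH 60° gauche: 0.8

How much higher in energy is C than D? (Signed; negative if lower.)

+4.3 kcal/mol

C (eclipsed): SH–Br eclipsed, I–H eclipsed, Cl–OCH3 eclipsed; 3.0 + 1.9 + 2.5 = 7.4 kcal/mol.
D (staggered): SH–OCH3 gauche, SH–Br gauche, I–Br gauche, Cl–OCH3 gauche; 0.8 + 0.7 + 0.8 + 0.8 = 3.1 kcal/mol.
E(C) − E(D) = 7.4 − 3.1 = +4.3 kcal/mol.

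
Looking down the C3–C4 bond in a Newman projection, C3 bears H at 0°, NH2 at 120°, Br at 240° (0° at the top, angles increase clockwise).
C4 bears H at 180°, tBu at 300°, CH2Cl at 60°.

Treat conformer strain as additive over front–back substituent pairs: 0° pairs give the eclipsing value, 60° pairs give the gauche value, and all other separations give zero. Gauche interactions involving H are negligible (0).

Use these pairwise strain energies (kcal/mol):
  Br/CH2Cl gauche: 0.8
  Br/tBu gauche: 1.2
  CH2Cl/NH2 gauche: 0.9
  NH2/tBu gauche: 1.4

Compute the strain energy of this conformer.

2.1 kcal/mol

This conformer (staggered): NH2–CH2Cl gauche, Br–tBu gauche; 0.9 + 1.2 = 2.1 kcal/mol.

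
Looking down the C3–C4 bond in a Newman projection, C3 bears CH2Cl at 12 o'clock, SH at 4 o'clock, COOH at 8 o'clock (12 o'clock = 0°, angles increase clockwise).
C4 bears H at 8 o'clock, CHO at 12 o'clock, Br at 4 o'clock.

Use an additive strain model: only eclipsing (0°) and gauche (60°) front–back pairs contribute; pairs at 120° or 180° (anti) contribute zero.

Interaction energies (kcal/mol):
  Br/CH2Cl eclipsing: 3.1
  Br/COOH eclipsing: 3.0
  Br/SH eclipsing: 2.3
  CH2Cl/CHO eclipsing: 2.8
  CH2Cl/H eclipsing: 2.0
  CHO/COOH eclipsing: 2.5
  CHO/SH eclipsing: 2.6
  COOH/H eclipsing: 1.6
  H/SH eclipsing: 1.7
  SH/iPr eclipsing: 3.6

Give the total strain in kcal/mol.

6.7 kcal/mol

This conformer (eclipsed): CH2Cl–CHO eclipsed, SH–Br eclipsed, COOH–H eclipsed; 2.8 + 2.3 + 1.6 = 6.7 kcal/mol.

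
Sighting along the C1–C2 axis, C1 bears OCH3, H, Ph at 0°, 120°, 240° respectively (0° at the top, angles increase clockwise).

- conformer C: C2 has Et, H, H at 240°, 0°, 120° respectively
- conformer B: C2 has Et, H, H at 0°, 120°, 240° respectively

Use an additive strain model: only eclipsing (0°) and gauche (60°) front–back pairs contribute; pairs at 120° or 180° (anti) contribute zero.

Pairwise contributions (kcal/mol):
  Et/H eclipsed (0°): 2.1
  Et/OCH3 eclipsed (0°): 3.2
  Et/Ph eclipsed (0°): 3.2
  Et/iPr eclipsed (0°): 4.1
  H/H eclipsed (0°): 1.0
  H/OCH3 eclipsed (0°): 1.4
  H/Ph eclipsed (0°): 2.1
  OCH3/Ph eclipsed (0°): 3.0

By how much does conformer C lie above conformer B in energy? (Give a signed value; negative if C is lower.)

C (eclipsed): OCH3–H eclipsed, H–H eclipsed, Ph–Et eclipsed; 1.4 + 1.0 + 3.2 = 5.6 kcal/mol.
B (eclipsed): OCH3–Et eclipsed, H–H eclipsed, Ph–H eclipsed; 3.2 + 1.0 + 2.1 = 6.3 kcal/mol.
E(C) − E(B) = 5.6 − 6.3 = -0.7 kcal/mol.

-0.7 kcal/mol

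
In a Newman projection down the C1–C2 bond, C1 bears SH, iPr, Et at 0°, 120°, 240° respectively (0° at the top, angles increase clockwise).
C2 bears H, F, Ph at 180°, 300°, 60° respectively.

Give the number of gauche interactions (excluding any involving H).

4

Non-H gauche pairs: SH(0°)/F(300°); SH(0°)/Ph(60°); iPr(120°)/Ph(60°); Et(240°)/F(300°) — 4 interactions.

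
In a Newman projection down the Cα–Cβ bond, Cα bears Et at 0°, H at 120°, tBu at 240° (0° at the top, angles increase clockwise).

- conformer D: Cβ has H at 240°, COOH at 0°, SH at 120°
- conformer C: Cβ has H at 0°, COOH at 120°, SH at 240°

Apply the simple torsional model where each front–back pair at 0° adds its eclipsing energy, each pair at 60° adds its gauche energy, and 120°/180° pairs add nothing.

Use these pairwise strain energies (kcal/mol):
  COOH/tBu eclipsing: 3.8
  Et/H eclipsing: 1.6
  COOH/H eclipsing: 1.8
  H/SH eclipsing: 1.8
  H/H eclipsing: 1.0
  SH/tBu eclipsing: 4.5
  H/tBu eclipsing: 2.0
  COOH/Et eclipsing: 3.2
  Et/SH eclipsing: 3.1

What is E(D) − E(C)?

-0.9 kcal/mol

D (eclipsed): Et(0°)/COOH(0°) eclipsed 3.2; H(120°)/SH(120°) eclipsed 1.8; tBu(240°)/H(240°) eclipsed 2.0 → 7.0 kcal/mol.
C (eclipsed): Et(0°)/H(0°) eclipsed 1.6; H(120°)/COOH(120°) eclipsed 1.8; tBu(240°)/SH(240°) eclipsed 4.5 → 7.9 kcal/mol.
E(D) − E(C) = 7.0 − 7.9 = -0.9 kcal/mol.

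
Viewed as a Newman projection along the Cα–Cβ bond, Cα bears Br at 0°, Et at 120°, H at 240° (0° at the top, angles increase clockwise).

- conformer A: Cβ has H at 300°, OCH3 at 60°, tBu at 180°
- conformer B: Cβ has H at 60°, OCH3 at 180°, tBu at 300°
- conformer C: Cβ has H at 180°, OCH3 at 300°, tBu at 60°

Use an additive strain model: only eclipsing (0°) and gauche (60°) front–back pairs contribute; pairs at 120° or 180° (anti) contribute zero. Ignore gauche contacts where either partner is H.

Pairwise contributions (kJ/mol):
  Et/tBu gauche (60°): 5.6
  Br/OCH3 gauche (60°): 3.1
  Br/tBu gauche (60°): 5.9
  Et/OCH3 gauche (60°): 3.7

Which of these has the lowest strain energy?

B

A is staggered. Br at 0° is gauche with OCH3 at 60° (3.1); Et at 120° is gauche with OCH3 at 60° (3.7); Et at 120° is gauche with tBu at 180° (5.6). Total 12.4 kJ/mol.
B is staggered. Br at 0° is gauche with tBu at 300° (5.9); Et at 120° is gauche with OCH3 at 180° (3.7). Total 9.6 kJ/mol.
C is staggered. Br at 0° is gauche with OCH3 at 300° (3.1); Br at 0° is gauche with tBu at 60° (5.9); Et at 120° is gauche with tBu at 60° (5.6). Total 14.6 kJ/mol.
B has the lowest total (9.6 kJ/mol).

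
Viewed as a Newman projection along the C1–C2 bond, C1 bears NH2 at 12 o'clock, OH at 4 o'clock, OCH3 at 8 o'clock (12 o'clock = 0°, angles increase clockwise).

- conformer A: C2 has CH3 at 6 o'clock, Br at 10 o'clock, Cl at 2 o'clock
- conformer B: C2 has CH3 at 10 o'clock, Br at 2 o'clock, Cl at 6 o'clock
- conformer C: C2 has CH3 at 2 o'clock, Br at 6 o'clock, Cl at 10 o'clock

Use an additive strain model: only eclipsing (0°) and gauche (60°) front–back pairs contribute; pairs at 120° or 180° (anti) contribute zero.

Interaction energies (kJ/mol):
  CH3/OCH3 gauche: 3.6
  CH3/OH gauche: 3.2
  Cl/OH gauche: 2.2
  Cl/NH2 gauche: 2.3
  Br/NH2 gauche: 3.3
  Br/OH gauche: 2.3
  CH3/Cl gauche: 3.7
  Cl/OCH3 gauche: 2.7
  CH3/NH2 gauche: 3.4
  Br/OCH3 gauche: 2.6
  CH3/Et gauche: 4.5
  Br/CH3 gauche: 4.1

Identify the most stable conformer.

A is staggered. NH2 at 0° is gauche with Br at 300° (3.3); NH2 at 0° is gauche with Cl at 60° (2.3); OH at 120° is gauche with CH3 at 180° (3.2); OH at 120° is gauche with Cl at 60° (2.2); OCH3 at 240° is gauche with CH3 at 180° (3.6); OCH3 at 240° is gauche with Br at 300° (2.6). Total 17.2 kJ/mol.
B is staggered. NH2 at 0° is gauche with CH3 at 300° (3.4); NH2 at 0° is gauche with Br at 60° (3.3); OH at 120° is gauche with Br at 60° (2.3); OH at 120° is gauche with Cl at 180° (2.2); OCH3 at 240° is gauche with CH3 at 300° (3.6); OCH3 at 240° is gauche with Cl at 180° (2.7). Total 17.5 kJ/mol.
C is staggered. NH2 at 0° is gauche with CH3 at 60° (3.4); NH2 at 0° is gauche with Cl at 300° (2.3); OH at 120° is gauche with CH3 at 60° (3.2); OH at 120° is gauche with Br at 180° (2.3); OCH3 at 240° is gauche with Br at 180° (2.6); OCH3 at 240° is gauche with Cl at 300° (2.7). Total 16.5 kJ/mol.
C has the lowest total (16.5 kJ/mol).

C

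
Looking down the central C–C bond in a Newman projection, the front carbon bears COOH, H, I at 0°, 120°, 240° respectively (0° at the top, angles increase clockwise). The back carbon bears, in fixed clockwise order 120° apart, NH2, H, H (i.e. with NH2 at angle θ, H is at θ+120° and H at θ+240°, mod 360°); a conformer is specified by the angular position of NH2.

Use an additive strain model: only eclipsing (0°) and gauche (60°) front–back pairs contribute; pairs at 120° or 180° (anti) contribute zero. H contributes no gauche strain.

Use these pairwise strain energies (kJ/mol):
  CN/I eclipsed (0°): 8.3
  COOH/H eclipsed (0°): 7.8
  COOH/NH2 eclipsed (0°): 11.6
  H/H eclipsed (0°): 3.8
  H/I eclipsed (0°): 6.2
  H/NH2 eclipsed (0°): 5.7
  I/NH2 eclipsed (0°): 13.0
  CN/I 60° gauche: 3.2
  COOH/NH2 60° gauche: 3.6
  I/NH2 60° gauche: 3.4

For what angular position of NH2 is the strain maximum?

NH2 at 0° (eclipsed): COOH–NH2 eclipsed, H–H eclipsed, I–H eclipsed; 11.6 + 3.8 + 6.2 = 21.6 kJ/mol.
NH2 at 60° (staggered): COOH–NH2 gauche; 3.6 = 3.6 kJ/mol.
NH2 at 120° (eclipsed): COOH–H eclipsed, H–NH2 eclipsed, I–H eclipsed; 7.8 + 5.7 + 6.2 = 19.7 kJ/mol.
NH2 at 180° (staggered): I–NH2 gauche; 3.4 = 3.4 kJ/mol.
NH2 at 240° (eclipsed): COOH–H eclipsed, H–H eclipsed, I–NH2 eclipsed; 7.8 + 3.8 + 13.0 = 24.6 kJ/mol.
NH2 at 300° (staggered): COOH–NH2 gauche, I–NH2 gauche; 3.6 + 3.4 = 7.0 kJ/mol.
The maximum (24.6 kJ/mol) occurs with NH2 at 240°.

240°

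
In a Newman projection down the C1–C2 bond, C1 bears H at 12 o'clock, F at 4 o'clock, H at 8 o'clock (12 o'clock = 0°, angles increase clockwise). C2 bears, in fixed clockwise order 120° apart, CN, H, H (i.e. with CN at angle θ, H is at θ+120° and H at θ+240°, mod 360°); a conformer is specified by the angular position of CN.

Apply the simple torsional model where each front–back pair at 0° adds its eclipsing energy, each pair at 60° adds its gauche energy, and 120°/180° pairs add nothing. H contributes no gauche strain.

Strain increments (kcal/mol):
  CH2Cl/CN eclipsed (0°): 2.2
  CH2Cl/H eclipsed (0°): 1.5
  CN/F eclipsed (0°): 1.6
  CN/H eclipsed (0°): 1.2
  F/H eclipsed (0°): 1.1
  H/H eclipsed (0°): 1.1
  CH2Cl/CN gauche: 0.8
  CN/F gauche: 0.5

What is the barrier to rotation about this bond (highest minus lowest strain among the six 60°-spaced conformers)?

CN at 0° (eclipsed): H–CN eclipsed, F–H eclipsed, H–H eclipsed; 1.2 + 1.1 + 1.1 = 3.4 kcal/mol.
CN at 60° (staggered): F–CN gauche; 0.5 = 0.5 kcal/mol.
CN at 120° (eclipsed): H–H eclipsed, F–CN eclipsed, H–H eclipsed; 1.1 + 1.6 + 1.1 = 3.8 kcal/mol.
CN at 180° (staggered): F–CN gauche; 0.5 = 0.5 kcal/mol.
CN at 240° (eclipsed): H–H eclipsed, F–H eclipsed, H–CN eclipsed; 1.1 + 1.1 + 1.2 = 3.4 kcal/mol.
CN at 300° (staggered): no non-H gauche contacts → 0.0 kcal/mol.
Max at 120° (3.8 kcal/mol), min at 300° (0.0 kcal/mol); barrier = 3.8 kcal/mol.

3.8 kcal/mol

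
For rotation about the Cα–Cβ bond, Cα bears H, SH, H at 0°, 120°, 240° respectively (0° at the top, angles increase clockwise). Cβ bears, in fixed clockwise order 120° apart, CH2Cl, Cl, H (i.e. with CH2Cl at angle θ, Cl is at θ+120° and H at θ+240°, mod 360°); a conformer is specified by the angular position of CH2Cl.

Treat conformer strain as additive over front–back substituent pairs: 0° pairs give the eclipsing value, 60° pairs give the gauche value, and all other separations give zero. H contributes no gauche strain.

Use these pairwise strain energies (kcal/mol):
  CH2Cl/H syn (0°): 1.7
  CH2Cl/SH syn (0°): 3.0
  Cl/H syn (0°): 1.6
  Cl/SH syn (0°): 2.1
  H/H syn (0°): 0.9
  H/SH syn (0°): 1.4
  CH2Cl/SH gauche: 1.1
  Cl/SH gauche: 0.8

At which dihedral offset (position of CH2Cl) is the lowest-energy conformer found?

CH2Cl at 0° (eclipsed): H–CH2Cl eclipsed, SH–Cl eclipsed, H–H eclipsed; 1.7 + 2.1 + 0.9 = 4.7 kcal/mol.
CH2Cl at 60° (staggered): SH–CH2Cl gauche, SH–Cl gauche; 1.1 + 0.8 = 1.9 kcal/mol.
CH2Cl at 120° (eclipsed): H–H eclipsed, SH–CH2Cl eclipsed, H–Cl eclipsed; 0.9 + 3.0 + 1.6 = 5.5 kcal/mol.
CH2Cl at 180° (staggered): SH–CH2Cl gauche; 1.1 = 1.1 kcal/mol.
CH2Cl at 240° (eclipsed): H–Cl eclipsed, SH–H eclipsed, H–CH2Cl eclipsed; 1.6 + 1.4 + 1.7 = 4.7 kcal/mol.
CH2Cl at 300° (staggered): SH–Cl gauche; 0.8 = 0.8 kcal/mol.
The minimum (0.8 kcal/mol) occurs with CH2Cl at 300°.

300°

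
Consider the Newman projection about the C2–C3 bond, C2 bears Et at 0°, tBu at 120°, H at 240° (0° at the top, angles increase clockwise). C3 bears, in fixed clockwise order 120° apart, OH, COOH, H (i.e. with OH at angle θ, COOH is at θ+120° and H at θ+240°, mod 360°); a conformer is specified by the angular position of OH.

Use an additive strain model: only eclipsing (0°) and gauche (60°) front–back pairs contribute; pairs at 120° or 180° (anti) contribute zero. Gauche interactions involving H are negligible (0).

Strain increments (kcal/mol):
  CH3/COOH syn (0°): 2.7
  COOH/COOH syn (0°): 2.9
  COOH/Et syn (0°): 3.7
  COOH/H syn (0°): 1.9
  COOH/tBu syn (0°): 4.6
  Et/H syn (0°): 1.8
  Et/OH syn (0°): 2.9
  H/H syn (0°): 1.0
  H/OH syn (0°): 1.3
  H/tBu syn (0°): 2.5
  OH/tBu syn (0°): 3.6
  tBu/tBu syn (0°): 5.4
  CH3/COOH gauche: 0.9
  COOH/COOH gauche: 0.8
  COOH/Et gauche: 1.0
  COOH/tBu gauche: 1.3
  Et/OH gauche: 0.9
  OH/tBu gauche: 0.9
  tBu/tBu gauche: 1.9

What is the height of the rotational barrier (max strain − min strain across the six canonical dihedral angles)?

6.6 kcal/mol

OH at 0° (eclipsed): Et–OH eclipsed, tBu–COOH eclipsed, H–H eclipsed; 2.9 + 4.6 + 1.0 = 8.5 kcal/mol.
OH at 60° (staggered): Et–OH gauche, tBu–OH gauche, tBu–COOH gauche; 0.9 + 0.9 + 1.3 = 3.1 kcal/mol.
OH at 120° (eclipsed): Et–H eclipsed, tBu–OH eclipsed, H–COOH eclipsed; 1.8 + 3.6 + 1.9 = 7.3 kcal/mol.
OH at 180° (staggered): Et–COOH gauche, tBu–OH gauche; 1.0 + 0.9 = 1.9 kcal/mol.
OH at 240° (eclipsed): Et–COOH eclipsed, tBu–H eclipsed, H–OH eclipsed; 3.7 + 2.5 + 1.3 = 7.5 kcal/mol.
OH at 300° (staggered): Et–OH gauche, Et–COOH gauche, tBu–COOH gauche; 0.9 + 1.0 + 1.3 = 3.2 kcal/mol.
Max at 0° (8.5 kcal/mol), min at 180° (1.9 kcal/mol); barrier = 6.6 kcal/mol.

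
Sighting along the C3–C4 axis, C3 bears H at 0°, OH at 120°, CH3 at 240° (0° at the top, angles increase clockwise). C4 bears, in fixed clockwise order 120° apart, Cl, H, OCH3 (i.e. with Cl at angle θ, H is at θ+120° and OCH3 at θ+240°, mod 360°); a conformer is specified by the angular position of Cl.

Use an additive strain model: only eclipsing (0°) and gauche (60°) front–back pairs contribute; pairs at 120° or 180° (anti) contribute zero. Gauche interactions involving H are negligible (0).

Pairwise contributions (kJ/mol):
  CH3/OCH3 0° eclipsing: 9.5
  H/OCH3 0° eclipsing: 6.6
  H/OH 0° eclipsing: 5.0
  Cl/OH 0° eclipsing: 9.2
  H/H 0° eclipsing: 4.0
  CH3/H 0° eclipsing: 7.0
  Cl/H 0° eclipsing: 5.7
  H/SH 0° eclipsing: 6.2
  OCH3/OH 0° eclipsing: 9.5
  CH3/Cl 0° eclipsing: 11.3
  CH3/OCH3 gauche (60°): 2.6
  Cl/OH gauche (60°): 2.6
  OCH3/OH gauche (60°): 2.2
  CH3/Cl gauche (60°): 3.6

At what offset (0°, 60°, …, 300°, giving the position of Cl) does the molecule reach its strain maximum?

240°

Cl at 0° is eclipsed. H at 0° is eclipsed with Cl at 0° (5.7); OH at 120° is eclipsed with H at 120° (5.0); CH3 at 240° is eclipsed with OCH3 at 240° (9.5). Total 20.2 kJ/mol.
Cl at 60° is staggered. OH at 120° is gauche with Cl at 60° (2.6); CH3 at 240° is gauche with OCH3 at 300° (2.6). Total 5.2 kJ/mol.
Cl at 120° is eclipsed. H at 0° is eclipsed with OCH3 at 0° (6.6); OH at 120° is eclipsed with Cl at 120° (9.2); CH3 at 240° is eclipsed with H at 240° (7.0). Total 22.8 kJ/mol.
Cl at 180° is staggered. OH at 120° is gauche with Cl at 180° (2.6); OH at 120° is gauche with OCH3 at 60° (2.2); CH3 at 240° is gauche with Cl at 180° (3.6). Total 8.4 kJ/mol.
Cl at 240° is eclipsed. H at 0° is eclipsed with H at 0° (4.0); OH at 120° is eclipsed with OCH3 at 120° (9.5); CH3 at 240° is eclipsed with Cl at 240° (11.3). Total 24.8 kJ/mol.
Cl at 300° is staggered. OH at 120° is gauche with OCH3 at 180° (2.2); CH3 at 240° is gauche with Cl at 300° (3.6); CH3 at 240° is gauche with OCH3 at 180° (2.6). Total 8.4 kJ/mol.
The maximum (24.8 kJ/mol) occurs with Cl at 240°.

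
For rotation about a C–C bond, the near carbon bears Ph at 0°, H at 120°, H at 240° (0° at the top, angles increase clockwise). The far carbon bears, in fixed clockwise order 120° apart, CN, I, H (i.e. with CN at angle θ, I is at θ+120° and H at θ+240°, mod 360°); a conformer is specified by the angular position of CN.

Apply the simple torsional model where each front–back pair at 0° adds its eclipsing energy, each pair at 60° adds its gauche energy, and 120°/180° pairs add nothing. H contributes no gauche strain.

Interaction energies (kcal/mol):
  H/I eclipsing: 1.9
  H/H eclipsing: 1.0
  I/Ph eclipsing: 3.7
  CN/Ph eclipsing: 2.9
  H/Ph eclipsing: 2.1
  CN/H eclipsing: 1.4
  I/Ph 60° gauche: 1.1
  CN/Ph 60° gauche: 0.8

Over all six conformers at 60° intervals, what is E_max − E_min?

5.3 kcal/mol

CN at 0° (eclipsed): Ph–CN eclipsed, H–I eclipsed, H–H eclipsed; 2.9 + 1.9 + 1.0 = 5.8 kcal/mol.
CN at 60° (staggered): Ph–CN gauche; 0.8 = 0.8 kcal/mol.
CN at 120° (eclipsed): Ph–H eclipsed, H–CN eclipsed, H–I eclipsed; 2.1 + 1.4 + 1.9 = 5.4 kcal/mol.
CN at 180° (staggered): Ph–I gauche; 1.1 = 1.1 kcal/mol.
CN at 240° (eclipsed): Ph–I eclipsed, H–H eclipsed, H–CN eclipsed; 3.7 + 1.0 + 1.4 = 6.1 kcal/mol.
CN at 300° (staggered): Ph–CN gauche, Ph–I gauche; 0.8 + 1.1 = 1.9 kcal/mol.
Max at 240° (6.1 kcal/mol), min at 60° (0.8 kcal/mol); barrier = 5.3 kcal/mol.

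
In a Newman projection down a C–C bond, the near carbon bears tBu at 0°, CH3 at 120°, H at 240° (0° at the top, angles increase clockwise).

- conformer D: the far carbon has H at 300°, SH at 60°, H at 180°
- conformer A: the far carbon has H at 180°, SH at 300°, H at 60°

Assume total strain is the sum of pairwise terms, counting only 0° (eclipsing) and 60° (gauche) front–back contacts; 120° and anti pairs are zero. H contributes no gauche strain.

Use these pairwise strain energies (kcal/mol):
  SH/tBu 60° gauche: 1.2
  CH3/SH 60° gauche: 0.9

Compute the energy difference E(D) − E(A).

D (staggered): tBu–SH gauche, CH3–SH gauche; 1.2 + 0.9 = 2.1 kcal/mol.
A (staggered): tBu–SH gauche; 1.2 = 1.2 kcal/mol.
E(D) − E(A) = 2.1 − 1.2 = +0.9 kcal/mol.

+0.9 kcal/mol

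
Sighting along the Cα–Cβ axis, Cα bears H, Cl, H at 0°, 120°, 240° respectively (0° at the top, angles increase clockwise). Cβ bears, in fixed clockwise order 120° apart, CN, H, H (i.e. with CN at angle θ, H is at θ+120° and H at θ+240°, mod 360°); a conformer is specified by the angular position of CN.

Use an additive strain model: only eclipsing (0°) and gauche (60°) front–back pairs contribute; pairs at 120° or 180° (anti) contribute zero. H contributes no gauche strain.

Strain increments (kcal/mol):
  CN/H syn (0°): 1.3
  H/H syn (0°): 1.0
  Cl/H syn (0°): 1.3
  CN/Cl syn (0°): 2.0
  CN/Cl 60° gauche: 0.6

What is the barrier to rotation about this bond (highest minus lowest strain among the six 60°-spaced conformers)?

4.0 kcal/mol

CN at 0° (eclipsed): H(0°)/CN(0°) eclipsed 1.3; Cl(120°)/H(120°) eclipsed 1.3; H(240°)/H(240°) eclipsed 1.0 → 3.6 kcal/mol.
CN at 60° (staggered): Cl(120°)/CN(60°) gauche 0.6 → 0.6 kcal/mol.
CN at 120° (eclipsed): H(0°)/H(0°) eclipsed 1.0; Cl(120°)/CN(120°) eclipsed 2.0; H(240°)/H(240°) eclipsed 1.0 → 4.0 kcal/mol.
CN at 180° (staggered): Cl(120°)/CN(180°) gauche 0.6 → 0.6 kcal/mol.
CN at 240° (eclipsed): H(0°)/H(0°) eclipsed 1.0; Cl(120°)/H(120°) eclipsed 1.3; H(240°)/CN(240°) eclipsed 1.3 → 3.6 kcal/mol.
CN at 300° (staggered): no non-H gauche contacts → 0.0 kcal/mol.
Max at 120° (4.0 kcal/mol), min at 300° (0.0 kcal/mol); barrier = 4.0 kcal/mol.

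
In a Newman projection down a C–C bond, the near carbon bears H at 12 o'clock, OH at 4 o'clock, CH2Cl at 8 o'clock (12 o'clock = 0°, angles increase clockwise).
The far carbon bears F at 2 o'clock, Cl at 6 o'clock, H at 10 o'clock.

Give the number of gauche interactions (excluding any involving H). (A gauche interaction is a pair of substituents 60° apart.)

Non-H gauche pairs: OH(120°)/F(60°); OH(120°)/Cl(180°); CH2Cl(240°)/Cl(180°) — 3 interactions.

3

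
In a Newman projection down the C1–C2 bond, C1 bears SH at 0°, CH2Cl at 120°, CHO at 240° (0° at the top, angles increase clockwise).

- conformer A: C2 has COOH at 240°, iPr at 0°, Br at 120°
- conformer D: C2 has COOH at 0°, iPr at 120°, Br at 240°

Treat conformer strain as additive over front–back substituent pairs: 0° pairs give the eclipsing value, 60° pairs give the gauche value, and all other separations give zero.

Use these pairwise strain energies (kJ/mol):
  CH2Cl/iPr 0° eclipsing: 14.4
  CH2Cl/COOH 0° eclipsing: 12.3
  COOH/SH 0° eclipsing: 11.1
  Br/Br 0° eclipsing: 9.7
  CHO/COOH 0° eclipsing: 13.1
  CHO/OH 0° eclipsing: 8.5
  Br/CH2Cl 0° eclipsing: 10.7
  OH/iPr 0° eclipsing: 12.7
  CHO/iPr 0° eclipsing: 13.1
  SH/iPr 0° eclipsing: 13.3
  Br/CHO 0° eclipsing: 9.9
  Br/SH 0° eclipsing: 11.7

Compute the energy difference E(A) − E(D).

+1.7 kJ/mol

A (eclipsed): SH(0°)/iPr(0°) eclipsed 13.3; CH2Cl(120°)/Br(120°) eclipsed 10.7; CHO(240°)/COOH(240°) eclipsed 13.1 → 37.1 kJ/mol.
D (eclipsed): SH(0°)/COOH(0°) eclipsed 11.1; CH2Cl(120°)/iPr(120°) eclipsed 14.4; CHO(240°)/Br(240°) eclipsed 9.9 → 35.4 kJ/mol.
E(A) − E(D) = 37.1 − 35.4 = +1.7 kJ/mol.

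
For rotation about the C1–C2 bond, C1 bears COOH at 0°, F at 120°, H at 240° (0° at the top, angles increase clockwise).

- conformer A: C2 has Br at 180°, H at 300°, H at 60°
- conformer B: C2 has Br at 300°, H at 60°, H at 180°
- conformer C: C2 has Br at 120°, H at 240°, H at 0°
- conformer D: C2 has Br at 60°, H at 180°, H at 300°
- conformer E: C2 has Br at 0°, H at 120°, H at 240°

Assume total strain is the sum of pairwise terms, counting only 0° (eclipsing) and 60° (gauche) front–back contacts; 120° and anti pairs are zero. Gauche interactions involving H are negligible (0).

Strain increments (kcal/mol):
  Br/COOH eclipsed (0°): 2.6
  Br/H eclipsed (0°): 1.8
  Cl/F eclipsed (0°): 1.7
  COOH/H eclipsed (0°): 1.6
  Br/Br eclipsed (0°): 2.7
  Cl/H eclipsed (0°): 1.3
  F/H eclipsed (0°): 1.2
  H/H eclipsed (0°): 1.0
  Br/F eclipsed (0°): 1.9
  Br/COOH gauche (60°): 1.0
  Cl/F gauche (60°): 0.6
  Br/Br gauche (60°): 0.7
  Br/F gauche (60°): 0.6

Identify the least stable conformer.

A (staggered): F(120°)/Br(180°) gauche 0.6 → 0.6 kcal/mol.
B (staggered): COOH(0°)/Br(300°) gauche 1.0 → 1.0 kcal/mol.
C (eclipsed): COOH(0°)/H(0°) eclipsed 1.6; F(120°)/Br(120°) eclipsed 1.9; H(240°)/H(240°) eclipsed 1.0 → 4.5 kcal/mol.
D (staggered): COOH(0°)/Br(60°) gauche 1.0; F(120°)/Br(60°) gauche 0.6 → 1.6 kcal/mol.
E (eclipsed): COOH(0°)/Br(0°) eclipsed 2.6; F(120°)/H(120°) eclipsed 1.2; H(240°)/H(240°) eclipsed 1.0 → 4.8 kcal/mol.
E has the highest total (4.8 kcal/mol).

E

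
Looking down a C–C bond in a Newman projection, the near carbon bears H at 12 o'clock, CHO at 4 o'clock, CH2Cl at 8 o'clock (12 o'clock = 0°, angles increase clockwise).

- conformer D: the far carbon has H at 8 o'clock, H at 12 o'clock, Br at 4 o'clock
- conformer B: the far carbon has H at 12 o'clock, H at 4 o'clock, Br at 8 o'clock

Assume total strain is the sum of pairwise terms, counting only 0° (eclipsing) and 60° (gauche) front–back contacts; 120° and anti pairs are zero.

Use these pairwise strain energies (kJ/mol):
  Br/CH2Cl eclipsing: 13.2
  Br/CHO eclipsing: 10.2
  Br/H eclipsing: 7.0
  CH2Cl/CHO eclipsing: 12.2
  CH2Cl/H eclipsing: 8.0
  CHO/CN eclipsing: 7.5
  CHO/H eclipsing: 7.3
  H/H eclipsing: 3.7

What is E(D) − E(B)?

-2.3 kJ/mol

D (eclipsed): H(0°)/H(0°) eclipsed 3.7; CHO(120°)/Br(120°) eclipsed 10.2; CH2Cl(240°)/H(240°) eclipsed 8.0 → 21.9 kJ/mol.
B (eclipsed): H(0°)/H(0°) eclipsed 3.7; CHO(120°)/H(120°) eclipsed 7.3; CH2Cl(240°)/Br(240°) eclipsed 13.2 → 24.2 kJ/mol.
E(D) − E(B) = 21.9 − 24.2 = -2.3 kJ/mol.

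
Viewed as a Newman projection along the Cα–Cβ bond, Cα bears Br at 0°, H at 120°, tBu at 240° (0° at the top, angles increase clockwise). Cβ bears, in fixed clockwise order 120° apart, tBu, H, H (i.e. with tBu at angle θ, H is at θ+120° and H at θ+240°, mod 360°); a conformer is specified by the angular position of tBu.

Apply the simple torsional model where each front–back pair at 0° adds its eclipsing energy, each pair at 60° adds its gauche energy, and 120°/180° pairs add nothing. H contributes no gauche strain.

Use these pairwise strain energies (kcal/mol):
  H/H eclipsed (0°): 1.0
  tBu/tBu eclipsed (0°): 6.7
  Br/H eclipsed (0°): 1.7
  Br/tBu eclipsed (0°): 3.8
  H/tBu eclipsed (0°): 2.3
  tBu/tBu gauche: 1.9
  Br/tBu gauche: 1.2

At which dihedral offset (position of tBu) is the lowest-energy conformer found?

60°

tBu at 0° (eclipsed): Br–tBu eclipsed, H–H eclipsed, tBu–H eclipsed; 3.8 + 1.0 + 2.3 = 7.1 kcal/mol.
tBu at 60° (staggered): Br–tBu gauche; 1.2 = 1.2 kcal/mol.
tBu at 120° (eclipsed): Br–H eclipsed, H–tBu eclipsed, tBu–H eclipsed; 1.7 + 2.3 + 2.3 = 6.3 kcal/mol.
tBu at 180° (staggered): tBu–tBu gauche; 1.9 = 1.9 kcal/mol.
tBu at 240° (eclipsed): Br–H eclipsed, H–H eclipsed, tBu–tBu eclipsed; 1.7 + 1.0 + 6.7 = 9.4 kcal/mol.
tBu at 300° (staggered): Br–tBu gauche, tBu–tBu gauche; 1.2 + 1.9 = 3.1 kcal/mol.
The minimum (1.2 kcal/mol) occurs with tBu at 60°.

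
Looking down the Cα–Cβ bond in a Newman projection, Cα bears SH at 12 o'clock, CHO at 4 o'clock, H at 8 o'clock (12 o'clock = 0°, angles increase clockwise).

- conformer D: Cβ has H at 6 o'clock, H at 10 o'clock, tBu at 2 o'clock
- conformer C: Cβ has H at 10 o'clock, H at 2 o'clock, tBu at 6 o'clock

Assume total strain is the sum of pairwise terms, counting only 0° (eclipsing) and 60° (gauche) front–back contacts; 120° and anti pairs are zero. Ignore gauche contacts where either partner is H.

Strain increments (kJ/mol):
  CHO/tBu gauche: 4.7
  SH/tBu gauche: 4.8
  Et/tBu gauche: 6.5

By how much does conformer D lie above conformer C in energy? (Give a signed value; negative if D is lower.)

+4.8 kJ/mol

D (staggered): SH(0°)/tBu(60°) gauche 4.8; CHO(120°)/tBu(60°) gauche 4.7 → 9.5 kJ/mol.
C (staggered): CHO(120°)/tBu(180°) gauche 4.7 → 4.7 kJ/mol.
E(D) − E(C) = 9.5 − 4.7 = +4.8 kJ/mol.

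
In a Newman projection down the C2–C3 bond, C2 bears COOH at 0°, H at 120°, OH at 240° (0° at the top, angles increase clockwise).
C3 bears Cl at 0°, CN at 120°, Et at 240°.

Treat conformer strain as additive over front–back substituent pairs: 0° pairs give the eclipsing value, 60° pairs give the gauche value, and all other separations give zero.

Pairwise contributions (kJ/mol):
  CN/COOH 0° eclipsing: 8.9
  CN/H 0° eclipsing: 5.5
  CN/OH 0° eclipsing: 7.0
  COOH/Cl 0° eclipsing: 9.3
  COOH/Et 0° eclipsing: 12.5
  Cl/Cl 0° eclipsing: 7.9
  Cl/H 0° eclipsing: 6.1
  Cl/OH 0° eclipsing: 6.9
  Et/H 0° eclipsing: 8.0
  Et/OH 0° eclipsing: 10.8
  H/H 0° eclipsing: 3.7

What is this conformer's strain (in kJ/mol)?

This conformer (eclipsed): COOH(0°)/Cl(0°) eclipsed 9.3; H(120°)/CN(120°) eclipsed 5.5; OH(240°)/Et(240°) eclipsed 10.8 → 25.6 kJ/mol.

25.6 kJ/mol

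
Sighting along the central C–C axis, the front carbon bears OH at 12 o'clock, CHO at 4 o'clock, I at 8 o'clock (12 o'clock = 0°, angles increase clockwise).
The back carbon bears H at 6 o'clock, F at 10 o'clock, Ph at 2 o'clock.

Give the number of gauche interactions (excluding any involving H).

Non-H gauche pairs: OH(0°)/F(300°); OH(0°)/Ph(60°); CHO(120°)/Ph(60°); I(240°)/F(300°) — 4 interactions.

4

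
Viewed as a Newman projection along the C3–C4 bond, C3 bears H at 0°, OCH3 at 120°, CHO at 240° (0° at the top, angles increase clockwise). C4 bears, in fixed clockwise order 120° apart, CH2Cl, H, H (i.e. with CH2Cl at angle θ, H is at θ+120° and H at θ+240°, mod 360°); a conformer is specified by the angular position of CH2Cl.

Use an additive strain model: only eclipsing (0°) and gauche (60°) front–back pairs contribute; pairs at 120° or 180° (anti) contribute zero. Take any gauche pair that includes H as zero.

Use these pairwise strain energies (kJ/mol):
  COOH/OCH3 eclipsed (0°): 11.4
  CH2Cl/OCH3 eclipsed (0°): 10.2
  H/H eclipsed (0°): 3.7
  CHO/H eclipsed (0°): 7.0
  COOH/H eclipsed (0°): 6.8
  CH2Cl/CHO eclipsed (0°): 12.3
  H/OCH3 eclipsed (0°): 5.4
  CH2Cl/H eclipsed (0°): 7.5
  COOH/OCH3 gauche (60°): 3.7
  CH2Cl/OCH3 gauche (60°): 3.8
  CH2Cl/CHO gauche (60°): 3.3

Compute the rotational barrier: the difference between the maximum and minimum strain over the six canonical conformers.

18.1 kJ/mol

CH2Cl at 0° (eclipsed): H(0°)/CH2Cl(0°) eclipsed 7.5; OCH3(120°)/H(120°) eclipsed 5.4; CHO(240°)/H(240°) eclipsed 7.0 → 19.9 kJ/mol.
CH2Cl at 60° (staggered): OCH3(120°)/CH2Cl(60°) gauche 3.8 → 3.8 kJ/mol.
CH2Cl at 120° (eclipsed): H(0°)/H(0°) eclipsed 3.7; OCH3(120°)/CH2Cl(120°) eclipsed 10.2; CHO(240°)/H(240°) eclipsed 7.0 → 20.9 kJ/mol.
CH2Cl at 180° (staggered): OCH3(120°)/CH2Cl(180°) gauche 3.8; CHO(240°)/CH2Cl(180°) gauche 3.3 → 7.1 kJ/mol.
CH2Cl at 240° (eclipsed): H(0°)/H(0°) eclipsed 3.7; OCH3(120°)/H(120°) eclipsed 5.4; CHO(240°)/CH2Cl(240°) eclipsed 12.3 → 21.4 kJ/mol.
CH2Cl at 300° (staggered): CHO(240°)/CH2Cl(300°) gauche 3.3 → 3.3 kJ/mol.
Max at 240° (21.4 kJ/mol), min at 300° (3.3 kJ/mol); barrier = 18.1 kJ/mol.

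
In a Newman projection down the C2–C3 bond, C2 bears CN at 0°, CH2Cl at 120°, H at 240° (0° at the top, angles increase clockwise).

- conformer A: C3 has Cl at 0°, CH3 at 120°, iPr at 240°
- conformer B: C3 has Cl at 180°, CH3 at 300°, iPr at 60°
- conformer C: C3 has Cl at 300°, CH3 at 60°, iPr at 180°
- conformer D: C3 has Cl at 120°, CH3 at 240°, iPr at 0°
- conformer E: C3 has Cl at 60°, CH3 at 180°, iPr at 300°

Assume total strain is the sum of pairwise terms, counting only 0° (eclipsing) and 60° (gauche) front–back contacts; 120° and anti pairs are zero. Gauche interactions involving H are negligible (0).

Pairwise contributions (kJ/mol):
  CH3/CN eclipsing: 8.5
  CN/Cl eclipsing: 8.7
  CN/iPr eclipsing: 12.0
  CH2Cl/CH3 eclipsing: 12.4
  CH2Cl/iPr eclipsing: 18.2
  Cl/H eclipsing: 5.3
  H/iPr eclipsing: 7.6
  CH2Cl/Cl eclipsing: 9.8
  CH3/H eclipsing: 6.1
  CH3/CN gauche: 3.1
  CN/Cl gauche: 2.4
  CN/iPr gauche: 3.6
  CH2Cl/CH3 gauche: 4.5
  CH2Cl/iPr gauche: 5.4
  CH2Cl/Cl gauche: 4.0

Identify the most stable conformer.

A (eclipsed): CN(0°)/Cl(0°) eclipsed 8.7; CH2Cl(120°)/CH3(120°) eclipsed 12.4; H(240°)/iPr(240°) eclipsed 7.6 → 28.7 kJ/mol.
B (staggered): CN(0°)/CH3(300°) gauche 3.1; CN(0°)/iPr(60°) gauche 3.6; CH2Cl(120°)/Cl(180°) gauche 4.0; CH2Cl(120°)/iPr(60°) gauche 5.4 → 16.1 kJ/mol.
C (staggered): CN(0°)/Cl(300°) gauche 2.4; CN(0°)/CH3(60°) gauche 3.1; CH2Cl(120°)/CH3(60°) gauche 4.5; CH2Cl(120°)/iPr(180°) gauche 5.4 → 15.4 kJ/mol.
D (eclipsed): CN(0°)/iPr(0°) eclipsed 12.0; CH2Cl(120°)/Cl(120°) eclipsed 9.8; H(240°)/CH3(240°) eclipsed 6.1 → 27.9 kJ/mol.
E (staggered): CN(0°)/Cl(60°) gauche 2.4; CN(0°)/iPr(300°) gauche 3.6; CH2Cl(120°)/Cl(60°) gauche 4.0; CH2Cl(120°)/CH3(180°) gauche 4.5 → 14.5 kJ/mol.
E has the lowest total (14.5 kJ/mol).

E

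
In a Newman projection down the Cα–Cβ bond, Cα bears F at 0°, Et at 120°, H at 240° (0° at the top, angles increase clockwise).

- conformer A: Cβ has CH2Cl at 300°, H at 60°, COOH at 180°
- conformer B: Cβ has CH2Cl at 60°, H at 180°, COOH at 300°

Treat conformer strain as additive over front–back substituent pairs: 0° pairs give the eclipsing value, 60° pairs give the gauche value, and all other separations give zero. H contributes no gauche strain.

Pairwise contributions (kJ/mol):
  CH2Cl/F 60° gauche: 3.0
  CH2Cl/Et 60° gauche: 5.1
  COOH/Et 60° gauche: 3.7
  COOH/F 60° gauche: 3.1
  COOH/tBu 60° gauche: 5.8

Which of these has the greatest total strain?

A (staggered): F–CH2Cl gauche, Et–COOH gauche; 3.0 + 3.7 = 6.7 kJ/mol.
B (staggered): F–CH2Cl gauche, F–COOH gauche, Et–CH2Cl gauche; 3.0 + 3.1 + 5.1 = 11.2 kJ/mol.
B has the highest total (11.2 kJ/mol).

B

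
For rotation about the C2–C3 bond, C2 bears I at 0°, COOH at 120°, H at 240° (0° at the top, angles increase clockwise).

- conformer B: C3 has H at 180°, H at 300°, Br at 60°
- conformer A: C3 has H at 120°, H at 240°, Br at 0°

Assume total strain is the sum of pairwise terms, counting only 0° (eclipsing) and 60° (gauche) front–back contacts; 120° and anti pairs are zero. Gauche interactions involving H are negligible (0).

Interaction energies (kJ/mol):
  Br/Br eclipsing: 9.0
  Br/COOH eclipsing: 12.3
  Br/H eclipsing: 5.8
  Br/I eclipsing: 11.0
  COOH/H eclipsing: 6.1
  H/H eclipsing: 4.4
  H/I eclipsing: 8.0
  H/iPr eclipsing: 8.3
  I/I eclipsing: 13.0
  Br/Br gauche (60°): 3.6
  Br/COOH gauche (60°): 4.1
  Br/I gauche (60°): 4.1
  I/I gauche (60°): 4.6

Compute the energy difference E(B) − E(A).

B (staggered): I(0°)/Br(60°) gauche 4.1; COOH(120°)/Br(60°) gauche 4.1 → 8.2 kJ/mol.
A (eclipsed): I(0°)/Br(0°) eclipsed 11.0; COOH(120°)/H(120°) eclipsed 6.1; H(240°)/H(240°) eclipsed 4.4 → 21.5 kJ/mol.
E(B) − E(A) = 8.2 − 21.5 = -13.3 kJ/mol.

-13.3 kJ/mol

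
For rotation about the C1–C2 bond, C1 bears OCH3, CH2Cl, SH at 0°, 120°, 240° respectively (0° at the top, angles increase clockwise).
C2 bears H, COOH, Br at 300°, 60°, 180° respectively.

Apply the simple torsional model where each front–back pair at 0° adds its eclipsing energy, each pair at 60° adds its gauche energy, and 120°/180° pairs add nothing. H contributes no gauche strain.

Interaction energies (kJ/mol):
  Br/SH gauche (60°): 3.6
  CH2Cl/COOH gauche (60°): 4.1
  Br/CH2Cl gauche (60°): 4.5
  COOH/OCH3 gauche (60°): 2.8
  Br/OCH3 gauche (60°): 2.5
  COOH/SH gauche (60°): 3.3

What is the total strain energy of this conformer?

15.0 kJ/mol

This conformer (staggered): OCH3–COOH gauche, CH2Cl–COOH gauche, CH2Cl–Br gauche, SH–Br gauche; 2.8 + 4.1 + 4.5 + 3.6 = 15.0 kJ/mol.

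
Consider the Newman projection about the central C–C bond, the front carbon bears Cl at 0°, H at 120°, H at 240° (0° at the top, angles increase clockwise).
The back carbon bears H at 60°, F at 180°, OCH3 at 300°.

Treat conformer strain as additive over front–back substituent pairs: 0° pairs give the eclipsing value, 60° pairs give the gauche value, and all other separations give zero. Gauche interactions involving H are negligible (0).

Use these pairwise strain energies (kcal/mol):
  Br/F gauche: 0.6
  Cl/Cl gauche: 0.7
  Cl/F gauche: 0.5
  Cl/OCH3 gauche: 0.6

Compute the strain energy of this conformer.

0.6 kcal/mol

This conformer (staggered): Cl–OCH3 gauche; 0.6 = 0.6 kcal/mol.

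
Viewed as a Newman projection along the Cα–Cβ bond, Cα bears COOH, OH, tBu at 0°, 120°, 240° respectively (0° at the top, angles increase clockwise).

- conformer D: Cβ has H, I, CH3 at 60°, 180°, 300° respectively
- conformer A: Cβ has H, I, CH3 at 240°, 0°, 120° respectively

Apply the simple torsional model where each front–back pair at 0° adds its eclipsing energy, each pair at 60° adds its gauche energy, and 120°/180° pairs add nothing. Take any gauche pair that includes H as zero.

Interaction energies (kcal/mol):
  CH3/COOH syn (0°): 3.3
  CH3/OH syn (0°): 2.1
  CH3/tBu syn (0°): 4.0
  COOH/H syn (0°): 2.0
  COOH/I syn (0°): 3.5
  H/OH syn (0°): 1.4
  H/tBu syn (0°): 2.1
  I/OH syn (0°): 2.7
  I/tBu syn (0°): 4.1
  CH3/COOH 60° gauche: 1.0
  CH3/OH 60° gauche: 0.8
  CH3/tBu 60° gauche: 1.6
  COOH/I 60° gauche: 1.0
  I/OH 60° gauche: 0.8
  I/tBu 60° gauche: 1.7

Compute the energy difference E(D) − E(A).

-2.6 kcal/mol

D (staggered): COOH–CH3 gauche, OH–I gauche, tBu–I gauche, tBu–CH3 gauche; 1.0 + 0.8 + 1.7 + 1.6 = 5.1 kcal/mol.
A (eclipsed): COOH–I eclipsed, OH–CH3 eclipsed, tBu–H eclipsed; 3.5 + 2.1 + 2.1 = 7.7 kcal/mol.
E(D) − E(A) = 5.1 − 7.7 = -2.6 kcal/mol.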